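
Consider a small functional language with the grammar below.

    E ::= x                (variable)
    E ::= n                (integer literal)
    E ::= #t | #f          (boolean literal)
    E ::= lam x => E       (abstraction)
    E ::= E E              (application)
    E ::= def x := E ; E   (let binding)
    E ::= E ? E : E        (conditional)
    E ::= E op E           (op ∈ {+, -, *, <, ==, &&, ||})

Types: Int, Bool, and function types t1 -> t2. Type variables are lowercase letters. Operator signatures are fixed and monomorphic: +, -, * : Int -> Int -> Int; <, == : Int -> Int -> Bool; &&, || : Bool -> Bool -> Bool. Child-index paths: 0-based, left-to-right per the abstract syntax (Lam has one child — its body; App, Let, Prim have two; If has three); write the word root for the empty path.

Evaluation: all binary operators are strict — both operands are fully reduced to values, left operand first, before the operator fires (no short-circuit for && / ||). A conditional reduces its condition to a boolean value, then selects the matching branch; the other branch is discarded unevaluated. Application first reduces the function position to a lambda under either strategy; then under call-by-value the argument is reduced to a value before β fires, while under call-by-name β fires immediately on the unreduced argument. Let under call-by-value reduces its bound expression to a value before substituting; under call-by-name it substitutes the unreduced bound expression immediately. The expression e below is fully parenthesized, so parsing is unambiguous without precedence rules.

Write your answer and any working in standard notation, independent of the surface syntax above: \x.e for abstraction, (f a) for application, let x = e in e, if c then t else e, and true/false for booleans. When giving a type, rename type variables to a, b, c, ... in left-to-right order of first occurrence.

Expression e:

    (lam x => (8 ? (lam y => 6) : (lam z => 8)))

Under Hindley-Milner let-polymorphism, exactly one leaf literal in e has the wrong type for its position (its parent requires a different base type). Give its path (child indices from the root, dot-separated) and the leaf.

Trace:
  unify Int ~ Bool
  FAIL: mismatch Int ~ Bool

Answer: 0.0 : 8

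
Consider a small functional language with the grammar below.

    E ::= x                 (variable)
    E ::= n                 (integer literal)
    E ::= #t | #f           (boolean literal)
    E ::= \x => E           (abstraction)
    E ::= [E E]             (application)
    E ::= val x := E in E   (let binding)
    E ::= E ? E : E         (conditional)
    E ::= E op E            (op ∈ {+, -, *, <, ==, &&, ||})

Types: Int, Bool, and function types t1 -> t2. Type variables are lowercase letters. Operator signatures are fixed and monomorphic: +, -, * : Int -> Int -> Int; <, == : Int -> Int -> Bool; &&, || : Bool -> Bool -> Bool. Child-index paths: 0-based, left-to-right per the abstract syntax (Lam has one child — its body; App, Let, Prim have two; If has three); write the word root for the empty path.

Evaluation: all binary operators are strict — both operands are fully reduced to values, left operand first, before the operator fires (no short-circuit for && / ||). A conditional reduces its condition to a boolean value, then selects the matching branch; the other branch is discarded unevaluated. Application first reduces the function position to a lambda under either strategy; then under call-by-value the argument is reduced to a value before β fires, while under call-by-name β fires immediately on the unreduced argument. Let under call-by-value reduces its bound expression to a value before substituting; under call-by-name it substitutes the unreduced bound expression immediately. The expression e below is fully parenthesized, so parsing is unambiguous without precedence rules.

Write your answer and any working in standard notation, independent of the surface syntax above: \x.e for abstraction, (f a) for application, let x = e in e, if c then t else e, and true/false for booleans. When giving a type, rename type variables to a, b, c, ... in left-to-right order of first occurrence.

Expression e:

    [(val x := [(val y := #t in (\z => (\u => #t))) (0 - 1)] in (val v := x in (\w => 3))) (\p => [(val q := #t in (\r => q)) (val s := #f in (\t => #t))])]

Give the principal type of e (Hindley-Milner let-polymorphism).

Answer: Int

Working:
let y : Bool
\u._ : b -> Bool
\z._ : a -> b -> Bool
  unify Int ~ Int
  unify Int ~ Int
  unify a -> b -> Bool ~ Int -> c
  unify a ~ Int
  unify b -> Bool ~ c
_ _ : b -> Bool
let x : forall. b -> Bool
x : d -> Bool
let v : forall. d -> Bool
\w._ : e -> Int
let q : Bool
q : Bool
\r._ : g -> Bool
let s : Bool
\t._ : h -> Bool
  unify g -> Bool ~ (h -> Bool) -> i
  unify g ~ h -> Bool
  unify Bool ~ i
_ _ : Bool
\p._ : f -> Bool
  unify e -> Int ~ (f -> Bool) -> j
  unify e ~ f -> Bool
  unify Int ~ j
_ _ : Int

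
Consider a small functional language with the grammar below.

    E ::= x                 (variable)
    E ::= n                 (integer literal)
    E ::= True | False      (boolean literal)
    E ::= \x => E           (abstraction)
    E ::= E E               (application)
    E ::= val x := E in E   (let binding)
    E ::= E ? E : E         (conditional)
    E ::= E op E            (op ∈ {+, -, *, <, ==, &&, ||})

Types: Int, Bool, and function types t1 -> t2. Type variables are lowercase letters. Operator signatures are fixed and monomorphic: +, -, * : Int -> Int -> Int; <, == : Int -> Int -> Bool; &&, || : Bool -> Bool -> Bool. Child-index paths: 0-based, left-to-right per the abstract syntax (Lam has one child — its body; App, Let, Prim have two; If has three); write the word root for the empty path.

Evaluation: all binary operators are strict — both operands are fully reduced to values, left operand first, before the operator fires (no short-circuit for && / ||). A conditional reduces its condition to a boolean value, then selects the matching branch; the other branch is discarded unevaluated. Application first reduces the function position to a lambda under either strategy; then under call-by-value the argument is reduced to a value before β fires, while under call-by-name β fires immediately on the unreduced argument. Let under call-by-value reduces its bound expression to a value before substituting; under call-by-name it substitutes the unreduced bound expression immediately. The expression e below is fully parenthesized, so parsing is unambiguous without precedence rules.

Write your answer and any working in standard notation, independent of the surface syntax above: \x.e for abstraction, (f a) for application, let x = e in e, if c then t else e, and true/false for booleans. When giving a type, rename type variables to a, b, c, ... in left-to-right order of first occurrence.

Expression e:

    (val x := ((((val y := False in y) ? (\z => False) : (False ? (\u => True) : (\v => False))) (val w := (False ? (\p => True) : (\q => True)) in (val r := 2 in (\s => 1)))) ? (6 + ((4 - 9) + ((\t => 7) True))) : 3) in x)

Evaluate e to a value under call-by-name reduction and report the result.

Working:
step 0: (let x = (if ((if (let y = false in y) then (\z.false) else (if false then (\u.true) else (\v.false))) (let w = (if false then (\p.true) else (\q.true)) in (let r = 2 in (\s.1)))) then (6 + ((4 - 9) + ((\t.7) true))) else 3) in x)
step 1: [let@root] (if ((if (let y = false in y) then (\z.false) else (if false then (\u.true) else (\v.false))) (let w = (if false then (\p.true) else (\q.true)) in (let r = 2 in (\s.1)))) then (6 + ((4 - 9) + ((\t.7) true))) else 3)
step 2: [let@0.0.0] (if ((if false then (\z.false) else (if false then (\u.true) else (\v.false))) (let w = (if false then (\p.true) else (\q.true)) in (let r = 2 in (\s.1)))) then (6 + ((4 - 9) + ((\t.7) true))) else 3)
step 3: [if@0.0] (if ((if false then (\u.true) else (\v.false)) (let w = (if false then (\p.true) else (\q.true)) in (let r = 2 in (\s.1)))) then (6 + ((4 - 9) + ((\t.7) true))) else 3)
step 4: [if@0.0] (if ((\v.false) (let w = (if false then (\p.true) else (\q.true)) in (let r = 2 in (\s.1)))) then (6 + ((4 - 9) + ((\t.7) true))) else 3)
step 5: [beta@0] (if false then (6 + ((4 - 9) + ((\t.7) true))) else 3)
step 6: [if@root] 3

Answer: 3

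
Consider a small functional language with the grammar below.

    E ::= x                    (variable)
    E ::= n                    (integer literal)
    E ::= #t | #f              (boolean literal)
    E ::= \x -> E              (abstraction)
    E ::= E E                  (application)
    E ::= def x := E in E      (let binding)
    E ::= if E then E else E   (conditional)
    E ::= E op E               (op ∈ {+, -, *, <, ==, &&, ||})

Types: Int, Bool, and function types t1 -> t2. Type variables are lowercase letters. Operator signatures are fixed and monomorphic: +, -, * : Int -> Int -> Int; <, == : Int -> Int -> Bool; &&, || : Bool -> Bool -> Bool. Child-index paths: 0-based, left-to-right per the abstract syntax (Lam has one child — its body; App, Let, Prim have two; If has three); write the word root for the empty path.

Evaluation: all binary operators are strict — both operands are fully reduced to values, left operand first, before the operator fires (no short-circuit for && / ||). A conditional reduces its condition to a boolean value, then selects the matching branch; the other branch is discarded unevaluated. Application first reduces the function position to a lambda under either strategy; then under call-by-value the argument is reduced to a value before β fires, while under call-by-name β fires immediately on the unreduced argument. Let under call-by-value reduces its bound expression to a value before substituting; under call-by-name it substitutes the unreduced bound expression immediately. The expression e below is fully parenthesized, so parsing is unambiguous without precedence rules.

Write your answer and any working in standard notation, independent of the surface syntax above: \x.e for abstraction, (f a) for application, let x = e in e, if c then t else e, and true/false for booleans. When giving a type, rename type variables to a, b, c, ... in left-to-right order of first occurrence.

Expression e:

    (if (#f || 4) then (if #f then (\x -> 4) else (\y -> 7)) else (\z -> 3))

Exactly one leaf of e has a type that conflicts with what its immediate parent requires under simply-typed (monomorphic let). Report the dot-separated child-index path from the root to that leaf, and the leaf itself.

Trace:
  unify Bool ~ Bool
  unify Int ~ Bool
  FAIL: mismatch Int ~ Bool

Answer: 0.1 : 4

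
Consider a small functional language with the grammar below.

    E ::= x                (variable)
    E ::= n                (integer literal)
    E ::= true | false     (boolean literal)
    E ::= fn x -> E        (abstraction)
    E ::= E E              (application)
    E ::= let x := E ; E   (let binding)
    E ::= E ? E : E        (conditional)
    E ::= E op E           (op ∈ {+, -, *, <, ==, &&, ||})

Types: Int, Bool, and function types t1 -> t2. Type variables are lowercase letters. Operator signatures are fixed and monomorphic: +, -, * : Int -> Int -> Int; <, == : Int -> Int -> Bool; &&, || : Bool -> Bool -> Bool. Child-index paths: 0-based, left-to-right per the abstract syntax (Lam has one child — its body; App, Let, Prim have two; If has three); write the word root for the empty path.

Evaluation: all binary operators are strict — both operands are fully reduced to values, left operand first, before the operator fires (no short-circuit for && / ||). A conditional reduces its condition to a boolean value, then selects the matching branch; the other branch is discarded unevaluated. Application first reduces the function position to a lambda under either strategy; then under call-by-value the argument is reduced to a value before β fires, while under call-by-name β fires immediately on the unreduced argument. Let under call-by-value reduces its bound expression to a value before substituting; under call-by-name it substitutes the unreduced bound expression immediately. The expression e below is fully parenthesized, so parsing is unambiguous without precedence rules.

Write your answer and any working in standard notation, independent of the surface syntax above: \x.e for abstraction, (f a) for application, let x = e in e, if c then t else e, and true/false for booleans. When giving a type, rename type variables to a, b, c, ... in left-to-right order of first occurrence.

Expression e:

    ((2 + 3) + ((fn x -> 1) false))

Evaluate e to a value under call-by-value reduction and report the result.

Answer: 6

Derivation:
step 0: ((2 + 3) + ((\x.1) false))
step 1: [delta@0] (5 + ((\x.1) false))
step 2: [beta@1] (5 + 1)
step 3: [delta@root] 6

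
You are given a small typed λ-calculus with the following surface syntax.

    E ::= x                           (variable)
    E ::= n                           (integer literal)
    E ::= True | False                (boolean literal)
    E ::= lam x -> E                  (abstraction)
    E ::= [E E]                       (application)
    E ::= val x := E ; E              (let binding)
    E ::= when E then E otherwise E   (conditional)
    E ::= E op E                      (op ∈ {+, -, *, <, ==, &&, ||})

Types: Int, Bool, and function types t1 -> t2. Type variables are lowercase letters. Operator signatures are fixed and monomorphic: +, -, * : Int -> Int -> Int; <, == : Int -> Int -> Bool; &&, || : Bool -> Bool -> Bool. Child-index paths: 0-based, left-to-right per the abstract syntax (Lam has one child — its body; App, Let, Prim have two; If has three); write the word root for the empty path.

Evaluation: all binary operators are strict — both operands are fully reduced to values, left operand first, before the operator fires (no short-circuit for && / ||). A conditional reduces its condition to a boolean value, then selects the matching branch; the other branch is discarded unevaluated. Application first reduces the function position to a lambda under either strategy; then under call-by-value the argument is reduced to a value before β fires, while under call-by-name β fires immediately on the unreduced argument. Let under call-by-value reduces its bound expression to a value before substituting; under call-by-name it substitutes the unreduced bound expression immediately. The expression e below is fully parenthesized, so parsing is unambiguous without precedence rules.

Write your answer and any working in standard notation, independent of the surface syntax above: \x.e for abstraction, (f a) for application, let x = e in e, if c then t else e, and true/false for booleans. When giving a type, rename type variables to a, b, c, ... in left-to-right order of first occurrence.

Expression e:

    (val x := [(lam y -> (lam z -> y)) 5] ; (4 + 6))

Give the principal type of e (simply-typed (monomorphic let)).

Trace:
y : a
\z._ : b -> a
\y._ : a -> b -> a
  unify a -> b -> a ~ Int -> c
  unify a ~ Int
  unify b -> Int ~ c
_ _ : b -> Int
let x : b -> Int
  unify Int ~ Int
  unify Int ~ Int

Answer: Int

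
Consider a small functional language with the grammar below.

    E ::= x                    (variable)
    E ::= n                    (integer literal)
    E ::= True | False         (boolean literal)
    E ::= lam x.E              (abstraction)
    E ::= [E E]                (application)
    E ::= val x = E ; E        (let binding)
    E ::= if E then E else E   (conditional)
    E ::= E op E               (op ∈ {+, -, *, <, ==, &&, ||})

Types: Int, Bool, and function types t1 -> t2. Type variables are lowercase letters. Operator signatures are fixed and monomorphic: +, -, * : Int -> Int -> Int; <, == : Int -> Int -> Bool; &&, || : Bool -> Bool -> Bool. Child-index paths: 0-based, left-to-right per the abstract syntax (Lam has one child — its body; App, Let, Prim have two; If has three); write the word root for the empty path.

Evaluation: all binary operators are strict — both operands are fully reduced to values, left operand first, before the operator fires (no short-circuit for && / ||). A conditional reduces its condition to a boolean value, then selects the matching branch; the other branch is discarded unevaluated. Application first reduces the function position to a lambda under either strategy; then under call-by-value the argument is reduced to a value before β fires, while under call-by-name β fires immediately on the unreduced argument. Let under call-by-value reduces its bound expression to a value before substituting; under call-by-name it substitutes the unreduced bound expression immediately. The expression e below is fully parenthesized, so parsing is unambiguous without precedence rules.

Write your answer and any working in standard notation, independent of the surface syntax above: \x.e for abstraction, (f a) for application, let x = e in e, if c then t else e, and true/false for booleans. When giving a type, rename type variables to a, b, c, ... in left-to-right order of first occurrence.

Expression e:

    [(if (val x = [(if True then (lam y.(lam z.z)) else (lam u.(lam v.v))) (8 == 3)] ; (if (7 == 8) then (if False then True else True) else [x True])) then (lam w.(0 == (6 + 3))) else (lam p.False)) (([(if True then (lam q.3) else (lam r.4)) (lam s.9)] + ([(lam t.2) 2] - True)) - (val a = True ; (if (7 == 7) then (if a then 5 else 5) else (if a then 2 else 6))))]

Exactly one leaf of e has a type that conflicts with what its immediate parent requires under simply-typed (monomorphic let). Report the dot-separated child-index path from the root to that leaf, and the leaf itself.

Answer: 1.0.1.1 : true

Derivation:
  unify Bool ~ Bool
z : b
\z._ : b -> b
\y._ : a -> b -> b
v : d
\v._ : d -> d
\u._ : c -> d -> d
  unify a -> b -> b ~ c -> d -> d
  unify a ~ c
  unify b -> b ~ d -> d
  unify b ~ d
  unify d ~ d
  unify Int ~ Int
  unify Int ~ Int
  unify c -> d -> d ~ Bool -> e
  unify c ~ Bool
  unify d -> d ~ e
_ _ : d -> d
let x : d -> d
  unify Int ~ Int
  unify Int ~ Int
  unify Bool ~ Bool
  unify Bool ~ Bool
  unify Bool ~ Bool
x : d -> d
  unify d -> d ~ Bool -> f
  unify d ~ Bool
  unify Bool ~ f
_ _ : Bool
  unify Bool ~ Bool
  unify Bool ~ Bool
  unify Int ~ Int
  unify Int ~ Int
  unify Int ~ Int
  unify Int ~ Int
\w._ : g -> Bool
\p._ : h -> Bool
  unify g -> Bool ~ h -> Bool
  unify g ~ h
  unify Bool ~ Bool
  unify Bool ~ Bool
\q._ : i -> Int
\r._ : j -> Int
  unify i -> Int ~ j -> Int
  unify i ~ j
  unify Int ~ Int
\s._ : k -> Int
  unify j -> Int ~ (k -> Int) -> l
  unify j ~ k -> Int
  unify Int ~ l
_ _ : Int
  unify Int ~ Int
\t._ : m -> Int
  unify m -> Int ~ Int -> n
  unify m ~ Int
  unify Int ~ n
_ _ : Int
  unify Int ~ Int
  unify Bool ~ Int
  FAIL: mismatch Bool ~ Int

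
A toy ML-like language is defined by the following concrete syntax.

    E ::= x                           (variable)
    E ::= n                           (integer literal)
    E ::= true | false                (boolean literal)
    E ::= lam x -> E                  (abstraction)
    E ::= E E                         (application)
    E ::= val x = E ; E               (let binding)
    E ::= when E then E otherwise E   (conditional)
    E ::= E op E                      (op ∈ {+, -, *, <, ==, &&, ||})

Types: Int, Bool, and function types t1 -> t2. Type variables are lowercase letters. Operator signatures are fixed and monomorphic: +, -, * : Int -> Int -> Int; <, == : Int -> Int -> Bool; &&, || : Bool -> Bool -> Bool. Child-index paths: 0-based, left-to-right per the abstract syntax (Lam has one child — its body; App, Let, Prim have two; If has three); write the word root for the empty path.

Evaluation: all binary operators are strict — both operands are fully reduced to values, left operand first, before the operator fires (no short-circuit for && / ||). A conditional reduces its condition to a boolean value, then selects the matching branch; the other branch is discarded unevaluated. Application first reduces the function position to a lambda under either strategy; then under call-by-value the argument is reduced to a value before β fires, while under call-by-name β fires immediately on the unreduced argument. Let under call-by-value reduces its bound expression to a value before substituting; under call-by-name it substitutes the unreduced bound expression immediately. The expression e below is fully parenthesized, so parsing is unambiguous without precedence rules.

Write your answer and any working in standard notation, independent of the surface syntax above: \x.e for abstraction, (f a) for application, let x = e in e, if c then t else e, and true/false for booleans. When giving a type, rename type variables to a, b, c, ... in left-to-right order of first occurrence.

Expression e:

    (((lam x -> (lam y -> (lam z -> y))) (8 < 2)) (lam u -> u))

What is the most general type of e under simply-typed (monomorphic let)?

Answer: a -> b -> b

Working:
y : b
\z._ : c -> b
\y._ : b -> c -> b
\x._ : a -> b -> c -> b
  unify Int ~ Int
  unify Int ~ Int
  unify a -> b -> c -> b ~ Bool -> d
  unify a ~ Bool
  unify b -> c -> b ~ d
_ _ : b -> c -> b
u : e
\u._ : e -> e
  unify b -> c -> b ~ (e -> e) -> f
  unify b ~ e -> e
  unify c -> e -> e ~ f
_ _ : c -> e -> e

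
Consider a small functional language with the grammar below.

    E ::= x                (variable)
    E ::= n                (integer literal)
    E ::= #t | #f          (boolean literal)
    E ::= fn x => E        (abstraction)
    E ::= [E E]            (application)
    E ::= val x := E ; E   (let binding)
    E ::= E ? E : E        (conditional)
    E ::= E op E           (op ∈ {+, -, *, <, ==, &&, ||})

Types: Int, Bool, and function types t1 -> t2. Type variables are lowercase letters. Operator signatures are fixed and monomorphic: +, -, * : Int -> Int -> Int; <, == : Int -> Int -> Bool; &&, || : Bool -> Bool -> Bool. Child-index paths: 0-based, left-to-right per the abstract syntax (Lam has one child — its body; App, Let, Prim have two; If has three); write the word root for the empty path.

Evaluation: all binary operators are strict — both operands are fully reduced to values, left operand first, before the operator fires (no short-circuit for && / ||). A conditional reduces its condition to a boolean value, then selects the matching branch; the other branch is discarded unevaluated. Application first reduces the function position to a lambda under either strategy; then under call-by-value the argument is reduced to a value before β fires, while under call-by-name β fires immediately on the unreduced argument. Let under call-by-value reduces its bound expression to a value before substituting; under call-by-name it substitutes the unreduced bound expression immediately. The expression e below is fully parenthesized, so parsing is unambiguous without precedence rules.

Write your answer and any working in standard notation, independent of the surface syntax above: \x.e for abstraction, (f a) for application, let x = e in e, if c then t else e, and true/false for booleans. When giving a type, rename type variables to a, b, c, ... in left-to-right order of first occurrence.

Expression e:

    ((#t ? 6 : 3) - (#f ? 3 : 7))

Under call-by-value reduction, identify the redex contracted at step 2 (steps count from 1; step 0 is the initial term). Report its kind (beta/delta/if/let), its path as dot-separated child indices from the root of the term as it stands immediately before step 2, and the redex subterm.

Answer: if at 1 : (if false then 3 else 7)

Trace:
step 0: ((if true then 6 else 3) - (if false then 3 else 7))
step 1: [if@0] (6 - (if false then 3 else 7))
step 2: [if@1] (6 - 7)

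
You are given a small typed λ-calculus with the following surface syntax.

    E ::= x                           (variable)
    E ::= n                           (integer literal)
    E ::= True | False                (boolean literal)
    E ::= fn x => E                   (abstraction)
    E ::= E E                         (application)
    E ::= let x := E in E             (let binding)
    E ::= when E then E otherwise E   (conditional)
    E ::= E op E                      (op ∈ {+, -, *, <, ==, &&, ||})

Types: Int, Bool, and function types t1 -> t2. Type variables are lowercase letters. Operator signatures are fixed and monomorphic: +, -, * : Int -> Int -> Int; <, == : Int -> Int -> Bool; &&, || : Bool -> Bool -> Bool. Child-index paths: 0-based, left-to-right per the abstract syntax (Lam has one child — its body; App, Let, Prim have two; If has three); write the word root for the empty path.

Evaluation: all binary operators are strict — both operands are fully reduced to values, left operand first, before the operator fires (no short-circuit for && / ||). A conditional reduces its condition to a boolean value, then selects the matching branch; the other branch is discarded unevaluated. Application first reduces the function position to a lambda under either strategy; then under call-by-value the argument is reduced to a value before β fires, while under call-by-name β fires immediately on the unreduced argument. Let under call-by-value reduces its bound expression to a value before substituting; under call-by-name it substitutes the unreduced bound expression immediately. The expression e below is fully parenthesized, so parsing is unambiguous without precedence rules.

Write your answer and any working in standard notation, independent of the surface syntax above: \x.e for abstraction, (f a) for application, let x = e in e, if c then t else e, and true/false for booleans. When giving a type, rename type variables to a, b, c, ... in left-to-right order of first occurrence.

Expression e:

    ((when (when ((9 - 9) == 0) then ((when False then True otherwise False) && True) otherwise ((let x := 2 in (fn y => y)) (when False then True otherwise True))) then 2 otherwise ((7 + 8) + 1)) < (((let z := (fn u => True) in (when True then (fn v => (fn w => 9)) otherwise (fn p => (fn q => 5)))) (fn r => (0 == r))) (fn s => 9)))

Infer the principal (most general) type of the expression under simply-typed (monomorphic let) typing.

Trace:
  unify Int ~ Int
  unify Int ~ Int
  unify Int ~ Int
  unify Int ~ Int
  unify Bool ~ Bool
  unify Bool ~ Bool
  unify Bool ~ Bool
  unify Bool ~ Bool
  unify Bool ~ Bool
let x : Int
y : a
\y._ : a -> a
  unify Bool ~ Bool
  unify Bool ~ Bool
  unify a -> a ~ Bool -> b
  unify a ~ Bool
  unify Bool ~ b
_ _ : Bool
  unify Bool ~ Bool
  unify Bool ~ Bool
  unify Int ~ Int
  unify Int ~ Int
  unify Int ~ Int
  unify Int ~ Int
  unify Int ~ Int
  unify Int ~ Int
\u._ : c -> Bool
let z : c -> Bool
  unify Bool ~ Bool
\w._ : e -> Int
\v._ : d -> e -> Int
\q._ : g -> Int
\p._ : f -> g -> Int
  unify d -> e -> Int ~ f -> g -> Int
  unify d ~ f
  unify e -> Int ~ g -> Int
  unify e ~ g
  unify Int ~ Int
  unify Int ~ Int
r : h
  unify h ~ Int
\r._ : Int -> Bool
  unify f -> g -> Int ~ (Int -> Bool) -> i
  unify f ~ Int -> Bool
  unify g -> Int ~ i
_ _ : g -> Int
\s._ : j -> Int
  unify g -> Int ~ (j -> Int) -> k
  unify g ~ j -> Int
  unify Int ~ k
_ _ : Int
  unify Int ~ Int

Answer: Bool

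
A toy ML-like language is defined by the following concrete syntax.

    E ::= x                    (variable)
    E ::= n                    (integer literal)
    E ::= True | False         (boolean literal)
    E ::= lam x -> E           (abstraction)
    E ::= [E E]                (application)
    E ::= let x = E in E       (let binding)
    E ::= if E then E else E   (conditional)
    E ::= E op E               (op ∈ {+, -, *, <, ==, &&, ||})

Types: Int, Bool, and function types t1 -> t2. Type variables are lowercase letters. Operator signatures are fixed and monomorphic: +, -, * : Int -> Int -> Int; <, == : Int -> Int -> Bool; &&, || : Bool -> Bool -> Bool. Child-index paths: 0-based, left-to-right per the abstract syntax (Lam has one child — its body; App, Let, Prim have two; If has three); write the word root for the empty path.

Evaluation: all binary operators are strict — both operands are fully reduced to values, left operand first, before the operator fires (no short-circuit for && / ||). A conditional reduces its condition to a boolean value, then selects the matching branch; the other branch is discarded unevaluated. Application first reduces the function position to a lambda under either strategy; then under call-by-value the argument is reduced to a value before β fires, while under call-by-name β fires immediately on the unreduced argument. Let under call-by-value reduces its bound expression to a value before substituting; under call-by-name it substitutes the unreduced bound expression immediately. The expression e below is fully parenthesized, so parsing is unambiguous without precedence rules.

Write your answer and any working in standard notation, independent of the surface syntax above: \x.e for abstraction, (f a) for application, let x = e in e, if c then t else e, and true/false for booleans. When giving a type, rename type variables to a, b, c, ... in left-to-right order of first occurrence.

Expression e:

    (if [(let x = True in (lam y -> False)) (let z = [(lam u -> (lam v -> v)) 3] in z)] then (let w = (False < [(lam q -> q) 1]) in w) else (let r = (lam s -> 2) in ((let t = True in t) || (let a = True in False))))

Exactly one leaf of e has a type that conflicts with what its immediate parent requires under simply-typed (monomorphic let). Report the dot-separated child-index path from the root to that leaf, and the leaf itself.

Answer: 1.0.0 : false

Trace:
let x : Bool
\y._ : a -> Bool
v : c
\v._ : c -> c
\u._ : b -> c -> c
  unify b -> c -> c ~ Int -> d
  unify b ~ Int
  unify c -> c ~ d
_ _ : c -> c
let z : c -> c
z : c -> c
  unify a -> Bool ~ (c -> c) -> e
  unify a ~ c -> c
  unify Bool ~ e
_ _ : Bool
  unify Bool ~ Bool
  unify Bool ~ Int
  FAIL: mismatch Bool ~ Int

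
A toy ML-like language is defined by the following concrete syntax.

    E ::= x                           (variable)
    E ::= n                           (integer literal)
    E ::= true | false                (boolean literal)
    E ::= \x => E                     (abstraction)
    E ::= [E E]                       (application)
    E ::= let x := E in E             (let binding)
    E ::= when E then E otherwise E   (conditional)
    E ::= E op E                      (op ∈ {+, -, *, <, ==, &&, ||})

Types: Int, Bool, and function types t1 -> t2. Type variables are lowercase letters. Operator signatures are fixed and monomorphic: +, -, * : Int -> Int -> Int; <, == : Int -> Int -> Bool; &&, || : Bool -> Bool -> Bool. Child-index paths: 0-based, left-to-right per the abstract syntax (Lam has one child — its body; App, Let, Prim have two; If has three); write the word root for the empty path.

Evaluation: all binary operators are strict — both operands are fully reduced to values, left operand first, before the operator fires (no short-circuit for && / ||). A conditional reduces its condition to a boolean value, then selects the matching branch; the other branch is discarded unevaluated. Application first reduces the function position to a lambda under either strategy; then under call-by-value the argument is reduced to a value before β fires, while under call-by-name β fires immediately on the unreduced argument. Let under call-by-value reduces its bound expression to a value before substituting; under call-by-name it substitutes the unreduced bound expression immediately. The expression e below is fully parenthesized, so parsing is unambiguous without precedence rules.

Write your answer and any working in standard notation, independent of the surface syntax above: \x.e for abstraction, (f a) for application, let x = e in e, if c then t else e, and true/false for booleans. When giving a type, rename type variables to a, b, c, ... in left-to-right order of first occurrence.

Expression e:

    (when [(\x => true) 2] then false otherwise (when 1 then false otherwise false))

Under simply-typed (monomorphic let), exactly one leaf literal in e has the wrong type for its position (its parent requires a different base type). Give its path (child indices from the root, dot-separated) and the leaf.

Answer: 2.0 : 1

Working:
\x._ : a -> Bool
  unify a -> Bool ~ Int -> b
  unify a ~ Int
  unify Bool ~ b
_ _ : Bool
  unify Bool ~ Bool
  unify Int ~ Bool
  FAIL: mismatch Int ~ Bool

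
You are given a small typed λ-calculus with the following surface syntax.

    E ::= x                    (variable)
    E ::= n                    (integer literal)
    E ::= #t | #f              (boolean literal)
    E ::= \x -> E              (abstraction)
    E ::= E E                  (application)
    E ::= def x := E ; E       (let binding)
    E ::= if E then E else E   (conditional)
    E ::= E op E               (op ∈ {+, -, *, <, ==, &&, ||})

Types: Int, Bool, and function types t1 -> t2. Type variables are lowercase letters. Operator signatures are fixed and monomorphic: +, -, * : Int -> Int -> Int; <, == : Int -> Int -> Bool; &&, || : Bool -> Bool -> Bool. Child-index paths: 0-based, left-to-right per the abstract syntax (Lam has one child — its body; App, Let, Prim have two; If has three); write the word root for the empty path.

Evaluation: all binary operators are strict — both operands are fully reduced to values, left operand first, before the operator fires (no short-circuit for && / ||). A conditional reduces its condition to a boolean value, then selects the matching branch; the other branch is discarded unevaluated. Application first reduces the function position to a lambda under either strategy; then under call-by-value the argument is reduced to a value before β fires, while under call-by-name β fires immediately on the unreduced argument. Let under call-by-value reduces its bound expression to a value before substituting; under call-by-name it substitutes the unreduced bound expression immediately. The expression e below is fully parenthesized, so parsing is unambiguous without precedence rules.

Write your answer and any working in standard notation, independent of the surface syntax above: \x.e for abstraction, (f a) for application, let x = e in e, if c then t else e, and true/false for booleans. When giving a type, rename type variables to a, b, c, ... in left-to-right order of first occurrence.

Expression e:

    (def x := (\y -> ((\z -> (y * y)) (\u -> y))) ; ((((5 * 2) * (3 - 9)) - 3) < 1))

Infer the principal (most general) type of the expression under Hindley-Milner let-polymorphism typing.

Working:
y : a
  unify a ~ Int
y : Int
  unify Int ~ Int
\z._ : b -> Int
y : Int
\u._ : c -> Int
  unify b -> Int ~ (c -> Int) -> d
  unify b ~ c -> Int
  unify Int ~ d
_ _ : Int
\y._ : Int -> Int
let x : Int -> Int
  unify Int ~ Int
  unify Int ~ Int
  unify Int ~ Int
  unify Int ~ Int
  unify Int ~ Int
  unify Int ~ Int
  unify Int ~ Int
  unify Int ~ Int
  unify Int ~ Int
  unify Int ~ Int

Answer: Bool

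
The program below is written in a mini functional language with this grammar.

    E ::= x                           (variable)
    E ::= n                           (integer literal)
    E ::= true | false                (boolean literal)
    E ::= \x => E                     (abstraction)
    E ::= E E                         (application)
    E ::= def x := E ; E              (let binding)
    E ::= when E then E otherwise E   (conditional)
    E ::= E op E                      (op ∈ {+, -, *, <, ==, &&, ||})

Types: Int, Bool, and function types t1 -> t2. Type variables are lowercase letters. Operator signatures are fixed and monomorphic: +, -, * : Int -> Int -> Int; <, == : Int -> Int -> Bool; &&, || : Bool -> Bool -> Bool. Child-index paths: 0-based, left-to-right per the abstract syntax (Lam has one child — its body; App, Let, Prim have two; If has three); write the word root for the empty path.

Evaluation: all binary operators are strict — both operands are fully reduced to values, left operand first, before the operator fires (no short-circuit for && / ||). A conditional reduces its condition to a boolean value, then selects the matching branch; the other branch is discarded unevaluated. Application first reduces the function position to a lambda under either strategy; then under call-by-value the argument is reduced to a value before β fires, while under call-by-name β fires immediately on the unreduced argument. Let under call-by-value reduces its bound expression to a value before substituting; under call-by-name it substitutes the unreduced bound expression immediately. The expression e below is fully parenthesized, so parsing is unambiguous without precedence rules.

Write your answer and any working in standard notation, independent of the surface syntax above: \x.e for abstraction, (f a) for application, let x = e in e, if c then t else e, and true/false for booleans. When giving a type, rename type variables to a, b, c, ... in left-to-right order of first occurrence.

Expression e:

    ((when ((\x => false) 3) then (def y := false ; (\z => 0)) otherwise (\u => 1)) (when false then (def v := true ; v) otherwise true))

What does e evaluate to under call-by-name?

Working:
step 0: ((if ((\x.false) 3) then (let y = false in (\z.0)) else (\u.1)) (if false then (let v = true in v) else true))
step 1: [beta@0.0] ((if false then (let y = false in (\z.0)) else (\u.1)) (if false then (let v = true in v) else true))
step 2: [if@0] ((\u.1) (if false then (let v = true in v) else true))
step 3: [beta@root] 1

Answer: 1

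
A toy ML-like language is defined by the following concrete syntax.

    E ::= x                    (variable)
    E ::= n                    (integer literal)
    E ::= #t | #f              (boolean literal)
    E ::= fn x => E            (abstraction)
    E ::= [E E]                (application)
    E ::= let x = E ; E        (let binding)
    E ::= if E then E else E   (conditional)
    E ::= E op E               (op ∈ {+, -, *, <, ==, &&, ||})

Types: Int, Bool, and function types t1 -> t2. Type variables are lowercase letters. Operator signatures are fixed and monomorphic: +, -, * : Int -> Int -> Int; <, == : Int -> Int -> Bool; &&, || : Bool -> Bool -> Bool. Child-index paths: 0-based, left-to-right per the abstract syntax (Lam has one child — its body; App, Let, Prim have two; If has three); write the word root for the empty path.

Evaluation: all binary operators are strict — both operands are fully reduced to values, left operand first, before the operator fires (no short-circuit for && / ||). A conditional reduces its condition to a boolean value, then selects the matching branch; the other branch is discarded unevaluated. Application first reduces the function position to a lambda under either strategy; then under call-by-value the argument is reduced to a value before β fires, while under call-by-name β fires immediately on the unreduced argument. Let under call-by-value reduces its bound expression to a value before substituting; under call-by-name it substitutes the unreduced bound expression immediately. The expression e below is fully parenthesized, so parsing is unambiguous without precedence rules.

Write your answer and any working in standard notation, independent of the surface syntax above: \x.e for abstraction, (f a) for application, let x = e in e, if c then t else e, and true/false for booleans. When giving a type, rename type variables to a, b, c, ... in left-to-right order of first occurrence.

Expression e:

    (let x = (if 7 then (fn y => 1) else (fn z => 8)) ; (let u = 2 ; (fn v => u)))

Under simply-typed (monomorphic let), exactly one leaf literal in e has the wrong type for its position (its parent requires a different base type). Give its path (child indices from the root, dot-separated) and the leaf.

Answer: 0.0 : 7

Derivation:
  unify Int ~ Bool
  FAIL: mismatch Int ~ Bool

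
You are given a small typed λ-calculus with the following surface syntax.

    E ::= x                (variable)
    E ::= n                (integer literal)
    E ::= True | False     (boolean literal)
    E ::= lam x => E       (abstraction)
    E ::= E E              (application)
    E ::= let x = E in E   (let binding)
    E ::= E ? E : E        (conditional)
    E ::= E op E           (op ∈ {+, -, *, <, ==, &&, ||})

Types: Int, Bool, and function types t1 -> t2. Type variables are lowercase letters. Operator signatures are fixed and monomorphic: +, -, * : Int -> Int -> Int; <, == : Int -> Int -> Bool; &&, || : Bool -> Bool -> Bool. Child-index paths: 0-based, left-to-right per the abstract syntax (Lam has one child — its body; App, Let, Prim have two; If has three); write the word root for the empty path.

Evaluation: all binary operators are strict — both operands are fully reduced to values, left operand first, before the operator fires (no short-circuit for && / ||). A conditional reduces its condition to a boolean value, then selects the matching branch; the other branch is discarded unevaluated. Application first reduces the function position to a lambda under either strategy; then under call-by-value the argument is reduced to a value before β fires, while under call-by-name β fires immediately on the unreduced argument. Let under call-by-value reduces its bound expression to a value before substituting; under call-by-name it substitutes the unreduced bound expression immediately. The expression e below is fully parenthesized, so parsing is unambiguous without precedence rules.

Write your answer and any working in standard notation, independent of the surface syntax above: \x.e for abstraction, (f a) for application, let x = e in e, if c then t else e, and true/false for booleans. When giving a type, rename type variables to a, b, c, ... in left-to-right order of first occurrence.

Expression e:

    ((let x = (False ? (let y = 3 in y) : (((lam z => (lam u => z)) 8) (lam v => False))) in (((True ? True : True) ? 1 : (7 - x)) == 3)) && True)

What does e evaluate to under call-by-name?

Answer: false

Working:
step 0: ((let x = (if false then (let y = 3 in y) else (((\z.(\u.z)) 8) (\v.false))) in ((if (if true then true else true) then 1 else (7 - x)) == 3)) && true)
step 1: [let@0] (((if (if true then true else true) then 1 else (7 - (if false then (let y = 3 in y) else (((\z.(\u.z)) 8) (\v.false))))) == 3) && true)
step 2: [if@0.0.0] (((if true then 1 else (7 - (if false then (let y = 3 in y) else (((\z.(\u.z)) 8) (\v.false))))) == 3) && true)
step 3: [if@0.0] ((1 == 3) && true)
step 4: [delta@0] (false && true)
step 5: [delta@root] false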